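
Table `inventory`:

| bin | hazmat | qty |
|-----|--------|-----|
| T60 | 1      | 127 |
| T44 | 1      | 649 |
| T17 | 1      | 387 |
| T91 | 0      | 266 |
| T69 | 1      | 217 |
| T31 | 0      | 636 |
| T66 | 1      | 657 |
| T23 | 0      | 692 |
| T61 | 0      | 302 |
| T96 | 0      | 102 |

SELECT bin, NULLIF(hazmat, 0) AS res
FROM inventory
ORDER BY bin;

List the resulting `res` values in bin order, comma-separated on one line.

1, NULL, NULL, 1, 1, NULL, 1, 1, NULL, NULL

bin=T17: hazmat=1 vs 0: differ → 1
bin=T23: hazmat=0 vs 0: equal → NULL
bin=T31: hazmat=0 vs 0: equal → NULL
bin=T44: hazmat=1 vs 0: differ → 1
bin=T60: hazmat=1 vs 0: differ → 1
bin=T61: hazmat=0 vs 0: equal → NULL
bin=T66: hazmat=1 vs 0: differ → 1
bin=T69: hazmat=1 vs 0: differ → 1
bin=T91: hazmat=0 vs 0: equal → NULL
bin=T96: hazmat=0 vs 0: equal → NULL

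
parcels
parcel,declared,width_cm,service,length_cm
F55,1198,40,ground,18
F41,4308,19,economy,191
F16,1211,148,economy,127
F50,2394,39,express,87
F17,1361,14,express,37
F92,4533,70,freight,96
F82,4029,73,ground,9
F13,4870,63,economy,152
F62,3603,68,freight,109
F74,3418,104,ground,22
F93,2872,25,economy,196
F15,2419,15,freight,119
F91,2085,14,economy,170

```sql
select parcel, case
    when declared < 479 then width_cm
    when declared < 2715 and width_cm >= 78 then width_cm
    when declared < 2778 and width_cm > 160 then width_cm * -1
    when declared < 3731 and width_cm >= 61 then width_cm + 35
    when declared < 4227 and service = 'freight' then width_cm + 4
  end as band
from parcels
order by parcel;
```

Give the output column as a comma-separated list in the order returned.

parcel=F13: (no match → NULL) → NULL
parcel=F15: declared < 4227 and service = 'freight' → 19
parcel=F16: declared < 2715 and width_cm >= 78 → 148
parcel=F17: (no match → NULL) → NULL
parcel=F41: (no match → NULL) → NULL
parcel=F50: (no match → NULL) → NULL
parcel=F55: (no match → NULL) → NULL
parcel=F62: declared < 3731 and width_cm >= 61 → 103
parcel=F74: declared < 3731 and width_cm >= 61 → 139
parcel=F82: (no match → NULL) → NULL
parcel=F91: (no match → NULL) → NULL
parcel=F92: (no match → NULL) → NULL
parcel=F93: (no match → NULL) → NULL

NULL, 19, 148, NULL, NULL, NULL, NULL, 103, 139, NULL, NULL, NULL, NULL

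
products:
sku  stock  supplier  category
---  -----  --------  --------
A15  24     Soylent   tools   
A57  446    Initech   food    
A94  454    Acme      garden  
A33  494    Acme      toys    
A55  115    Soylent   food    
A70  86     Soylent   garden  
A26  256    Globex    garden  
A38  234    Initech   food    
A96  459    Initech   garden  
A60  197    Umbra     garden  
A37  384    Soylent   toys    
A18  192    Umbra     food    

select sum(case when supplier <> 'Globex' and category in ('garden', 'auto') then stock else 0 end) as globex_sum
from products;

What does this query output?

1196

sku=A15: ✗
sku=A57: ✗
sku=A94: ✓ → 454
sku=A33: ✗
sku=A55: ✗
sku=A70: ✓ → 86
sku=A26: ✗
sku=A38: ✗
sku=A96: ✓ → 459
sku=A60: ✓ → 197
sku=A37: ✗
sku=A18: ✗
globex_sum = 454 + 86 + 459 + 197 = 1196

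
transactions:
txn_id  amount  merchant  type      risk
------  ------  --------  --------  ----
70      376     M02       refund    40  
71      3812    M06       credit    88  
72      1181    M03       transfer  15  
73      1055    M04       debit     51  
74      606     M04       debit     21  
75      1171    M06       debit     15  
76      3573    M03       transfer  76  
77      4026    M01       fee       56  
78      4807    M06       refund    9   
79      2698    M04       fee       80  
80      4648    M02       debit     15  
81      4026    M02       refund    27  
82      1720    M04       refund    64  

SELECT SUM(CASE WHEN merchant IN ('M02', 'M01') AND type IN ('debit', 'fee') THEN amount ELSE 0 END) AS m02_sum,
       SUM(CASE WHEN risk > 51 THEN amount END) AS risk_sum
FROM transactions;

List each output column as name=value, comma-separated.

[m02_sum: merchant IN ('M02', 'M01') AND type IN ('debit', 'fee')]
txn_id=70: ✗
txn_id=71: ✗
txn_id=72: ✗
txn_id=73: ✗
txn_id=74: ✗
txn_id=75: ✗
txn_id=76: ✗
txn_id=77: ✓ → 4026
txn_id=78: ✗
txn_id=79: ✗
txn_id=80: ✓ → 4648
txn_id=81: ✗
txn_id=82: ✗
m02_sum = 4026 + 4648 = 8674
—
[risk_sum: risk > 51]
txn_id=70: ✗
txn_id=71: ✓ → 3812
txn_id=72: ✗
txn_id=73: ✗
txn_id=74: ✗
txn_id=75: ✗
txn_id=76: ✓ → 3573
txn_id=77: ✓ → 4026
txn_id=78: ✗
txn_id=79: ✓ → 2698
txn_id=80: ✗
txn_id=81: ✗
txn_id=82: ✓ → 1720
risk_sum = 3812 + 3573 + 4026 + 2698 + 1720 = 15829

m02_sum=8674, risk_sum=15829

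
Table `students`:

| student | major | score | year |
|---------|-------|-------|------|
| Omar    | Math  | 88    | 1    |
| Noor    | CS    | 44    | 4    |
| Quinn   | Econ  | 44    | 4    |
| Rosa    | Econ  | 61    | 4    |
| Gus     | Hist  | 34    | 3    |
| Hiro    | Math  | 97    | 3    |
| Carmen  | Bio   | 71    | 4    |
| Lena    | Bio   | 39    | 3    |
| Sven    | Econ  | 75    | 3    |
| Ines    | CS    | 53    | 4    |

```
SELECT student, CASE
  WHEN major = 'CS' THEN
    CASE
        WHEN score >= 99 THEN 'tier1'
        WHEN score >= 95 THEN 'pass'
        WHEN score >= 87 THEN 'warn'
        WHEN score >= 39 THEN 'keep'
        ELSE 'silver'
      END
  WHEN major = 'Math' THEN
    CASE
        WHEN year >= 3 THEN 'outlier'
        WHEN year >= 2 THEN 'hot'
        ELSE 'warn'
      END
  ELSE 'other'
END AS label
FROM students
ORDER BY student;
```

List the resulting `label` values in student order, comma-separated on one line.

student=Carmen: major='Bio' → outer ELSE → other
student=Gus: major='Hist' → outer ELSE → other
student=Hiro: major='Math' → inner[year >= 3] → outlier
student=Ines: major='CS' → inner[score >= 39] → keep
student=Lena: major='Bio' → outer ELSE → other
student=Noor: major='CS' → inner[score >= 39] → keep
student=Omar: major='Math' → inner[ELSE] → warn
student=Quinn: major='Econ' → outer ELSE → other
student=Rosa: major='Econ' → outer ELSE → other
student=Sven: major='Econ' → outer ELSE → other

other, other, outlier, keep, other, keep, warn, other, other, other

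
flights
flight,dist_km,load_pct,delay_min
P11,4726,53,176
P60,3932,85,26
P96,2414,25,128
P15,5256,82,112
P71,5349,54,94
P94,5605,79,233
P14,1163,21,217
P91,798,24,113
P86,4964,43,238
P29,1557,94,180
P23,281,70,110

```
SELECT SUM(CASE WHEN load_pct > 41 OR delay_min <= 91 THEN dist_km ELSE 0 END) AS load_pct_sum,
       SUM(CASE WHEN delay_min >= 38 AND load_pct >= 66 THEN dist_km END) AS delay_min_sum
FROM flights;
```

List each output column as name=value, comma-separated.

[load_pct_sum: load_pct > 41 OR delay_min <= 91]
flight=P11: ✓ → 4726
flight=P60: ✓ → 3932
flight=P96: ✗
flight=P15: ✓ → 5256
flight=P71: ✓ → 5349
flight=P94: ✓ → 5605
flight=P14: ✗
flight=P91: ✗
flight=P86: ✓ → 4964
flight=P29: ✓ → 1557
flight=P23: ✓ → 281
load_pct_sum = 4726 + 3932 + 5256 + 5349 + 5605 + 4964 + 1557 + 281 = 31670
—
[delay_min_sum: delay_min >= 38 AND load_pct >= 66]
flight=P11: ✗
flight=P60: ✗
flight=P96: ✗
flight=P15: ✓ → 5256
flight=P71: ✗
flight=P94: ✓ → 5605
flight=P14: ✗
flight=P91: ✗
flight=P86: ✗
flight=P29: ✓ → 1557
flight=P23: ✓ → 281
delay_min_sum = 5256 + 5605 + 1557 + 281 = 12699

load_pct_sum=31670, delay_min_sum=12699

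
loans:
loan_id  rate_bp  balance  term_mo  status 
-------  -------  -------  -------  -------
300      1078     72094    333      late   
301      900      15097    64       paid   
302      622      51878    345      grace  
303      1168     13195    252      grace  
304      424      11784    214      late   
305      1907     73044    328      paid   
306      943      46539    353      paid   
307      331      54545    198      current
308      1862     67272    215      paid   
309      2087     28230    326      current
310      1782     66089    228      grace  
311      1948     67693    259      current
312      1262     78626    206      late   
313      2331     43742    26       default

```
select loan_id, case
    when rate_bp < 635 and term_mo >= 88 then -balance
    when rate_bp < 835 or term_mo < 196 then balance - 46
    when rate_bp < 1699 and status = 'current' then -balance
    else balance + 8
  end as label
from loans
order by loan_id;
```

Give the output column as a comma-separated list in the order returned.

72102, 15051, -51878, 13203, -11784, 73052, 46547, -54545, 67280, 28238, 66097, 67701, 78634, 43696

loan_id=300: ELSE → 72102
loan_id=301: rate_bp < 835 or term_mo < 196 → 15051
loan_id=302: rate_bp < 635 and term_mo >= 88 → -51878
loan_id=303: ELSE → 13203
loan_id=304: rate_bp < 635 and term_mo >= 88 → -11784
loan_id=305: ELSE → 73052
loan_id=306: ELSE → 46547
loan_id=307: rate_bp < 635 and term_mo >= 88 → -54545
loan_id=308: ELSE → 67280
loan_id=309: ELSE → 28238
loan_id=310: ELSE → 66097
loan_id=311: ELSE → 67701
loan_id=312: ELSE → 78634
loan_id=313: rate_bp < 835 or term_mo < 196 → 43696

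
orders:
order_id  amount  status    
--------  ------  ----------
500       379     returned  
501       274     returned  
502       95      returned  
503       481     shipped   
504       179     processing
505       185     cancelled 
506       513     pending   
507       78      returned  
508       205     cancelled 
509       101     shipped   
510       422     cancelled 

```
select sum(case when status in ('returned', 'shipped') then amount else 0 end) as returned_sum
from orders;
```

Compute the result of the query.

order_id=500: ✓ → 379
order_id=501: ✓ → 274
order_id=502: ✓ → 95
order_id=503: ✓ → 481
order_id=504: ✗
order_id=505: ✗
order_id=506: ✗
order_id=507: ✓ → 78
order_id=508: ✗
order_id=509: ✓ → 101
order_id=510: ✗
returned_sum = 379 + 274 + 95 + 481 + 78 + 101 = 1408

1408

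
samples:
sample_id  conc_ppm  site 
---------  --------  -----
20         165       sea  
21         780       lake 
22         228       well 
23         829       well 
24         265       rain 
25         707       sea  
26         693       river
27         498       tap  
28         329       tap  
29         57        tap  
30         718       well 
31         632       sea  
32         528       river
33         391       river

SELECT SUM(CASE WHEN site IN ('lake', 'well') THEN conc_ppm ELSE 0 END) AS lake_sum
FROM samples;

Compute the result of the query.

sample_id=20: ✗
sample_id=21: ✓ → 780
sample_id=22: ✓ → 228
sample_id=23: ✓ → 829
sample_id=24: ✗
sample_id=25: ✗
sample_id=26: ✗
sample_id=27: ✗
sample_id=28: ✗
sample_id=29: ✗
sample_id=30: ✓ → 718
sample_id=31: ✗
sample_id=32: ✗
sample_id=33: ✗
lake_sum = 780 + 228 + 829 + 718 = 2555

2555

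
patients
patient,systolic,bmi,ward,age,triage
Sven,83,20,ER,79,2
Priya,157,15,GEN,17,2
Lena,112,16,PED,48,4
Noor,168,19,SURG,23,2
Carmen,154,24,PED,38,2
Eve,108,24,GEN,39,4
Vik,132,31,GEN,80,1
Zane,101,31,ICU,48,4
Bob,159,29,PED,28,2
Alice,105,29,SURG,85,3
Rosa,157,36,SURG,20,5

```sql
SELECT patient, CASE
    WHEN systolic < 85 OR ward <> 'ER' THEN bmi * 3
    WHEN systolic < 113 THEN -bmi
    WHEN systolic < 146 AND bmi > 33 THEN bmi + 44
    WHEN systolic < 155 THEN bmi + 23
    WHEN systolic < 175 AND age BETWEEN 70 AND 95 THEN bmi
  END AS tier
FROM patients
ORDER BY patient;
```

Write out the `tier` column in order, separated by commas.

patient=Alice: systolic < 85 OR ward <> 'ER' → 87
patient=Bob: systolic < 85 OR ward <> 'ER' → 87
patient=Carmen: systolic < 85 OR ward <> 'ER' → 72
patient=Eve: systolic < 85 OR ward <> 'ER' → 72
patient=Lena: systolic < 85 OR ward <> 'ER' → 48
patient=Noor: systolic < 85 OR ward <> 'ER' → 57
patient=Priya: systolic < 85 OR ward <> 'ER' → 45
patient=Rosa: systolic < 85 OR ward <> 'ER' → 108
patient=Sven: systolic < 85 OR ward <> 'ER' → 60
patient=Vik: systolic < 85 OR ward <> 'ER' → 93
patient=Zane: systolic < 85 OR ward <> 'ER' → 93

87, 87, 72, 72, 48, 57, 45, 108, 60, 93, 93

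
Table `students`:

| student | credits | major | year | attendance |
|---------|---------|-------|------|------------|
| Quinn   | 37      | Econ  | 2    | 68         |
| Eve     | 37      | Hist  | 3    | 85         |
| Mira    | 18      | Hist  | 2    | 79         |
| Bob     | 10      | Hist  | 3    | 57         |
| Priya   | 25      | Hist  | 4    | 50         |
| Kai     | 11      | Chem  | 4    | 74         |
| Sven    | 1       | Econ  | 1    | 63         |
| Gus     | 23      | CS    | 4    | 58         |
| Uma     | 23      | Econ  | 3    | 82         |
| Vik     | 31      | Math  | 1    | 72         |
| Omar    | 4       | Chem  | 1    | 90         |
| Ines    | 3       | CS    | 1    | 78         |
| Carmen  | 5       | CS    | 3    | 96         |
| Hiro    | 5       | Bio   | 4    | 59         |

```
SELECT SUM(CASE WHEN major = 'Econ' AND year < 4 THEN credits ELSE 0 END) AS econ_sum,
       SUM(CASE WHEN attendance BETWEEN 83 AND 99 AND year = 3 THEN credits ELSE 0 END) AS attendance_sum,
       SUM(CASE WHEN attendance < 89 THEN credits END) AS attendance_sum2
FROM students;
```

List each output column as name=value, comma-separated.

[econ_sum: major = 'Econ' AND year < 4]
student=Quinn: ✓ → 37
student=Eve: ✗
student=Mira: ✗
student=Bob: ✗
student=Priya: ✗
student=Kai: ✗
student=Sven: ✓ → 1
student=Gus: ✗
student=Uma: ✓ → 23
student=Vik: ✗
student=Omar: ✗
student=Ines: ✗
student=Carmen: ✗
student=Hiro: ✗
econ_sum = 37 + 1 + 23 = 61
—
[attendance_sum: attendance BETWEEN 83 AND 99 AND year = 3]
student=Quinn: ✗
student=Eve: ✓ → 37
student=Mira: ✗
student=Bob: ✗
student=Priya: ✗
student=Kai: ✗
student=Sven: ✗
student=Gus: ✗
student=Uma: ✗
student=Vik: ✗
student=Omar: ✗
student=Ines: ✗
student=Carmen: ✓ → 5
student=Hiro: ✗
attendance_sum = 37 + 5 = 42
—
[attendance_sum2: attendance < 89]
student=Quinn: ✓ → 37
student=Eve: ✓ → 37
student=Mira: ✓ → 18
student=Bob: ✓ → 10
student=Priya: ✓ → 25
student=Kai: ✓ → 11
student=Sven: ✓ → 1
student=Gus: ✓ → 23
student=Uma: ✓ → 23
student=Vik: ✓ → 31
student=Omar: ✗
student=Ines: ✓ → 3
student=Carmen: ✗
student=Hiro: ✓ → 5
attendance_sum2 = 37 + 37 + 18 + 10 + 25 + 11 + 1 + 23 + 23 + 31 + 3 + 5 = 224

econ_sum=61, attendance_sum=42, attendance_sum2=224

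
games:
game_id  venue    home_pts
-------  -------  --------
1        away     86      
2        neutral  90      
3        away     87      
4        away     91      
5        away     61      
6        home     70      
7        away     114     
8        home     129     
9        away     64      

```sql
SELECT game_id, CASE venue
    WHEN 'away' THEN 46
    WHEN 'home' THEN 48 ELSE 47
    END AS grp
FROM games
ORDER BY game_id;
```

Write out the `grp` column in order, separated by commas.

game_id=1: venue='away' → 46
game_id=2: ELSE → 47
game_id=3: venue='away' → 46
game_id=4: venue='away' → 46
game_id=5: venue='away' → 46
game_id=6: venue='home' → 48
game_id=7: venue='away' → 46
game_id=8: venue='home' → 48
game_id=9: venue='away' → 46

46, 47, 46, 46, 46, 48, 46, 48, 46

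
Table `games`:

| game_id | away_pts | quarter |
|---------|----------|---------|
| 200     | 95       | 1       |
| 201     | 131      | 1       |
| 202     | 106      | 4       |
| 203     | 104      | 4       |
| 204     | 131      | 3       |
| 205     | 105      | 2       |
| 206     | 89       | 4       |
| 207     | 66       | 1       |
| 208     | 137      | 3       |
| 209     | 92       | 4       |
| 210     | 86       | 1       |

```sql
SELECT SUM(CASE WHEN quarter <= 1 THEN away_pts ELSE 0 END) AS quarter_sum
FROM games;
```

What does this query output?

game_id=200: ✓ → 95
game_id=201: ✓ → 131
game_id=202: ✗
game_id=203: ✗
game_id=204: ✗
game_id=205: ✗
game_id=206: ✗
game_id=207: ✓ → 66
game_id=208: ✗
game_id=209: ✗
game_id=210: ✓ → 86
quarter_sum = 95 + 131 + 66 + 86 = 378

378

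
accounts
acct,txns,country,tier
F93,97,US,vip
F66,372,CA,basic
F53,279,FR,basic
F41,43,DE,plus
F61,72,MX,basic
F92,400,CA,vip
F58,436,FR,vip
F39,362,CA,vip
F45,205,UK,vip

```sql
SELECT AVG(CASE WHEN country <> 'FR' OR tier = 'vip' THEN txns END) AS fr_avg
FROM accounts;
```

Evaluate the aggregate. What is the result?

248.375

acct=F93: ✓ → 97
acct=F66: ✓ → 372
acct=F53: ✗
acct=F41: ✓ → 43
acct=F61: ✓ → 72
acct=F92: ✓ → 400
acct=F58: ✓ → 436
acct=F39: ✓ → 362
acct=F45: ✓ → 205
fr_avg = (97 + 372 + 43 + 72 + 400 + 436 + 362 + 205) / 8 = 248.375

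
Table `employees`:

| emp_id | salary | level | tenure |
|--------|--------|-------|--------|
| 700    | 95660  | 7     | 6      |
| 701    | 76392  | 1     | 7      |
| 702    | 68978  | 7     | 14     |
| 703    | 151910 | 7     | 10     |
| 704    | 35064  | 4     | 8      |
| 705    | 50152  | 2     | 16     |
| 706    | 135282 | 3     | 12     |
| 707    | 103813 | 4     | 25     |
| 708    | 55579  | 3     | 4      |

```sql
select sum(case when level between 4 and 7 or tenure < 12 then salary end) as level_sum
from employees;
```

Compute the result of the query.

emp_id=700: ✓ → 95660
emp_id=701: ✓ → 76392
emp_id=702: ✓ → 68978
emp_id=703: ✓ → 151910
emp_id=704: ✓ → 35064
emp_id=705: ✗
emp_id=706: ✗
emp_id=707: ✓ → 103813
emp_id=708: ✓ → 55579
level_sum = 95660 + 76392 + 68978 + 151910 + 35064 + 103813 + 55579 = 587396

587396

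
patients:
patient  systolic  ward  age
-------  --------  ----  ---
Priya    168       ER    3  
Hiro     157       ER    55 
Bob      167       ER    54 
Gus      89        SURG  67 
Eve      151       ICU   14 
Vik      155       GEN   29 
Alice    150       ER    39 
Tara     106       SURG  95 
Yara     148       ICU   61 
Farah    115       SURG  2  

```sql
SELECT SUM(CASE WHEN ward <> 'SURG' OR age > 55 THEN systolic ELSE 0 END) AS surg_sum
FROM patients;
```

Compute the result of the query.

1291

patient=Priya: ✓ → 168
patient=Hiro: ✓ → 157
patient=Bob: ✓ → 167
patient=Gus: ✓ → 89
patient=Eve: ✓ → 151
patient=Vik: ✓ → 155
patient=Alice: ✓ → 150
patient=Tara: ✓ → 106
patient=Yara: ✓ → 148
patient=Farah: ✗
surg_sum = 168 + 157 + 167 + 89 + 151 + 155 + 150 + 106 + 148 = 1291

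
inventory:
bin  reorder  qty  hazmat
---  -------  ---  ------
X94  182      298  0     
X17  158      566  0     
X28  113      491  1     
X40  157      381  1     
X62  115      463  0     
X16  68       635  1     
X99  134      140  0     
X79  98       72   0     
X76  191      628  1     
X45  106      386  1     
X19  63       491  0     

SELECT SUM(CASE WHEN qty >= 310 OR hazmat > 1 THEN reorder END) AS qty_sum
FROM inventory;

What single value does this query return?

971

bin=X94: ✗
bin=X17: ✓ → 158
bin=X28: ✓ → 113
bin=X40: ✓ → 157
bin=X62: ✓ → 115
bin=X16: ✓ → 68
bin=X99: ✗
bin=X79: ✗
bin=X76: ✓ → 191
bin=X45: ✓ → 106
bin=X19: ✓ → 63
qty_sum = 158 + 113 + 157 + 115 + 68 + 191 + 106 + 63 = 971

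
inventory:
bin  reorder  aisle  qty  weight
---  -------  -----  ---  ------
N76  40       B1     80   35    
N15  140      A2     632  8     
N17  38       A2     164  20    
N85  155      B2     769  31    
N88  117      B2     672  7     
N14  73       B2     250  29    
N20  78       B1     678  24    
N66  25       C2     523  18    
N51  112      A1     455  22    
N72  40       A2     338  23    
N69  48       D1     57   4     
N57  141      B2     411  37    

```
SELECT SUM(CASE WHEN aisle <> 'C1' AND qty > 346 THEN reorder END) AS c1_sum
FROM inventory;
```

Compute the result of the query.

bin=N76: ✗
bin=N15: ✓ → 140
bin=N17: ✗
bin=N85: ✓ → 155
bin=N88: ✓ → 117
bin=N14: ✗
bin=N20: ✓ → 78
bin=N66: ✓ → 25
bin=N51: ✓ → 112
bin=N72: ✗
bin=N69: ✗
bin=N57: ✓ → 141
c1_sum = 140 + 155 + 117 + 78 + 25 + 112 + 141 = 768

768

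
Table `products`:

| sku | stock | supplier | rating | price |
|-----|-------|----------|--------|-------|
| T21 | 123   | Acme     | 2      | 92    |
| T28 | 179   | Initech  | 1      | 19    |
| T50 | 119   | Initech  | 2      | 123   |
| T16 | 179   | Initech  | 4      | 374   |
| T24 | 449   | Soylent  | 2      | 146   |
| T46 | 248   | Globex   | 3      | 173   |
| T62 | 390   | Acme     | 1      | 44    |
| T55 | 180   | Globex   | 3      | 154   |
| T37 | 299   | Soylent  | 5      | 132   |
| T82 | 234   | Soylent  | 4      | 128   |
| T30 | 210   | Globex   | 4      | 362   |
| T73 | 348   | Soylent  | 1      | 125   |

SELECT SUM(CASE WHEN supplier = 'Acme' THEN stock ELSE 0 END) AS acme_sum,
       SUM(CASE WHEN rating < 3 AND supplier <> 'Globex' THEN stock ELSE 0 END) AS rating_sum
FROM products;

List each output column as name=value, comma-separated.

acme_sum=513, rating_sum=1608

[acme_sum: supplier = 'Acme']
sku=T21: ✓ → 123
sku=T28: ✗
sku=T50: ✗
sku=T16: ✗
sku=T24: ✗
sku=T46: ✗
sku=T62: ✓ → 390
sku=T55: ✗
sku=T37: ✗
sku=T82: ✗
sku=T30: ✗
sku=T73: ✗
acme_sum = 123 + 390 = 513
—
[rating_sum: rating < 3 AND supplier <> 'Globex']
sku=T21: ✓ → 123
sku=T28: ✓ → 179
sku=T50: ✓ → 119
sku=T16: ✗
sku=T24: ✓ → 449
sku=T46: ✗
sku=T62: ✓ → 390
sku=T55: ✗
sku=T37: ✗
sku=T82: ✗
sku=T30: ✗
sku=T73: ✓ → 348
rating_sum = 123 + 179 + 119 + 449 + 390 + 348 = 1608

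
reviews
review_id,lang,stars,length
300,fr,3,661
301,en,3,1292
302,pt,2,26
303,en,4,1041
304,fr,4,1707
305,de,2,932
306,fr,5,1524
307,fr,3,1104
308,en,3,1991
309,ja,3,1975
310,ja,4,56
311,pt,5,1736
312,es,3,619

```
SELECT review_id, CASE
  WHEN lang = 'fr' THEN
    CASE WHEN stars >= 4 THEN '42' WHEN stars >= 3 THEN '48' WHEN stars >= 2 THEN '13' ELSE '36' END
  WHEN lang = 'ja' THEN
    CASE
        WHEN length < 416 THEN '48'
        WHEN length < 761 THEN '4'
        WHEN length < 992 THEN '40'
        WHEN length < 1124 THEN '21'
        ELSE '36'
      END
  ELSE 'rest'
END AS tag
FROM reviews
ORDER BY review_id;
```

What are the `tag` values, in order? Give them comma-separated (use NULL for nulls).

review_id=300: lang='fr' → inner[stars >= 3] → 48
review_id=301: lang='en' → outer ELSE → rest
review_id=302: lang='pt' → outer ELSE → rest
review_id=303: lang='en' → outer ELSE → rest
review_id=304: lang='fr' → inner[stars >= 4] → 42
review_id=305: lang='de' → outer ELSE → rest
review_id=306: lang='fr' → inner[stars >= 4] → 42
review_id=307: lang='fr' → inner[stars >= 3] → 48
review_id=308: lang='en' → outer ELSE → rest
review_id=309: lang='ja' → inner[ELSE] → 36
review_id=310: lang='ja' → inner[length < 416] → 48
review_id=311: lang='pt' → outer ELSE → rest
review_id=312: lang='es' → outer ELSE → rest

48, rest, rest, rest, 42, rest, 42, 48, rest, 36, 48, rest, rest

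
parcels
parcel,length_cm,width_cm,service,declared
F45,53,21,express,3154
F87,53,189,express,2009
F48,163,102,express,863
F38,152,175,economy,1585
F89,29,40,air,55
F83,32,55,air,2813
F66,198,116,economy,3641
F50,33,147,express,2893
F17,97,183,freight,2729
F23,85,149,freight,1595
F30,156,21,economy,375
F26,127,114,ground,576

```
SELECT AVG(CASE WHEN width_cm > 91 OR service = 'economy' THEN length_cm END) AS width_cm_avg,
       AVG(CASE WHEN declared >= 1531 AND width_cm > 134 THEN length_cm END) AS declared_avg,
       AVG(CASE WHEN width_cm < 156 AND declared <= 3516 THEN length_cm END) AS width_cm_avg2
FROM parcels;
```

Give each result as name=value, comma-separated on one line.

width_cm_avg=118.2222222222, declared_avg=84, width_cm_avg2=84.75

[width_cm_avg: width_cm > 91 OR service = 'economy']
parcel=F45: ✗
parcel=F87: ✓ → 53
parcel=F48: ✓ → 163
parcel=F38: ✓ → 152
parcel=F89: ✗
parcel=F83: ✗
parcel=F66: ✓ → 198
parcel=F50: ✓ → 33
parcel=F17: ✓ → 97
parcel=F23: ✓ → 85
parcel=F30: ✓ → 156
parcel=F26: ✓ → 127
width_cm_avg = (53 + 163 + 152 + 198 + 33 + 97 + 85 + 156 + 127) / 9 = 118.2222222222
—
[declared_avg: declared >= 1531 AND width_cm > 134]
parcel=F45: ✗
parcel=F87: ✓ → 53
parcel=F48: ✗
parcel=F38: ✓ → 152
parcel=F89: ✗
parcel=F83: ✗
parcel=F66: ✗
parcel=F50: ✓ → 33
parcel=F17: ✓ → 97
parcel=F23: ✓ → 85
parcel=F30: ✗
parcel=F26: ✗
declared_avg = (53 + 152 + 33 + 97 + 85) / 5 = 84
—
[width_cm_avg2: width_cm < 156 AND declared <= 3516]
parcel=F45: ✓ → 53
parcel=F87: ✗
parcel=F48: ✓ → 163
parcel=F38: ✗
parcel=F89: ✓ → 29
parcel=F83: ✓ → 32
parcel=F66: ✗
parcel=F50: ✓ → 33
parcel=F17: ✗
parcel=F23: ✓ → 85
parcel=F30: ✓ → 156
parcel=F26: ✓ → 127
width_cm_avg2 = (53 + 163 + 29 + 32 + 33 + 85 + 156 + 127) / 8 = 84.75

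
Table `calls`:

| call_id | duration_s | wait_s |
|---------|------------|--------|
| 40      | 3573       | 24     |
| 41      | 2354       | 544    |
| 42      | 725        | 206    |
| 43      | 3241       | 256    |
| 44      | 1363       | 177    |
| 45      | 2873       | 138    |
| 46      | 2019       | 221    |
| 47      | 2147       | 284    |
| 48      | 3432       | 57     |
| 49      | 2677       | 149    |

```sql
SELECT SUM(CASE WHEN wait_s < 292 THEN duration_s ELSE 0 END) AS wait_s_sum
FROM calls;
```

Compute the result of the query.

22050

call_id=40: ✓ → 3573
call_id=41: ✗
call_id=42: ✓ → 725
call_id=43: ✓ → 3241
call_id=44: ✓ → 1363
call_id=45: ✓ → 2873
call_id=46: ✓ → 2019
call_id=47: ✓ → 2147
call_id=48: ✓ → 3432
call_id=49: ✓ → 2677
wait_s_sum = 3573 + 725 + 3241 + 1363 + 2873 + 2019 + 2147 + 3432 + 2677 = 22050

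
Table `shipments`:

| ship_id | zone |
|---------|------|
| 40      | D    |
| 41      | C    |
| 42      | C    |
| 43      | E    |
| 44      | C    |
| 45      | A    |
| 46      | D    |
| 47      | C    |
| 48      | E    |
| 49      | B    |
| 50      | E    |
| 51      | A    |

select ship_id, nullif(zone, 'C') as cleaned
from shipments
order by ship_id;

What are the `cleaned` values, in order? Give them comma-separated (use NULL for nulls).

D, NULL, NULL, E, NULL, A, D, NULL, E, B, E, A

ship_id=40: zone=D vs C: differ → D
ship_id=41: zone=C vs C: equal → NULL
ship_id=42: zone=C vs C: equal → NULL
ship_id=43: zone=E vs C: differ → E
ship_id=44: zone=C vs C: equal → NULL
ship_id=45: zone=A vs C: differ → A
ship_id=46: zone=D vs C: differ → D
ship_id=47: zone=C vs C: equal → NULL
ship_id=48: zone=E vs C: differ → E
ship_id=49: zone=B vs C: differ → B
ship_id=50: zone=E vs C: differ → E
ship_id=51: zone=A vs C: differ → A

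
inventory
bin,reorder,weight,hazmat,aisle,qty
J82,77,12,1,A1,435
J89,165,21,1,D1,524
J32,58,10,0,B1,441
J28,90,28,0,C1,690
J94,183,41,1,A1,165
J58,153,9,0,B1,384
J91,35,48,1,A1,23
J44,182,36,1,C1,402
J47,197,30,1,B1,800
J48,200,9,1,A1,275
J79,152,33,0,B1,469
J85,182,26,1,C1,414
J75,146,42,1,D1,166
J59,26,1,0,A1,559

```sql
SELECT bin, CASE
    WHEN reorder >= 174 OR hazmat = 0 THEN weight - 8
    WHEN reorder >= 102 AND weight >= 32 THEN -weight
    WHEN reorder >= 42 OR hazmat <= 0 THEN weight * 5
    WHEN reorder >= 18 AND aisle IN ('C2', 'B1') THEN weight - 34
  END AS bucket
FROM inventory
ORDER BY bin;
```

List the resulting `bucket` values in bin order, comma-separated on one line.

20, 2, 28, 22, 1, 1, -7, -42, 25, 60, 18, 105, NULL, 33

bin=J28: reorder >= 174 OR hazmat = 0 → 20
bin=J32: reorder >= 174 OR hazmat = 0 → 2
bin=J44: reorder >= 174 OR hazmat = 0 → 28
bin=J47: reorder >= 174 OR hazmat = 0 → 22
bin=J48: reorder >= 174 OR hazmat = 0 → 1
bin=J58: reorder >= 174 OR hazmat = 0 → 1
bin=J59: reorder >= 174 OR hazmat = 0 → -7
bin=J75: reorder >= 102 AND weight >= 32 → -42
bin=J79: reorder >= 174 OR hazmat = 0 → 25
bin=J82: reorder >= 42 OR hazmat <= 0 → 60
bin=J85: reorder >= 174 OR hazmat = 0 → 18
bin=J89: reorder >= 42 OR hazmat <= 0 → 105
bin=J91: (no match → NULL) → NULL
bin=J94: reorder >= 174 OR hazmat = 0 → 33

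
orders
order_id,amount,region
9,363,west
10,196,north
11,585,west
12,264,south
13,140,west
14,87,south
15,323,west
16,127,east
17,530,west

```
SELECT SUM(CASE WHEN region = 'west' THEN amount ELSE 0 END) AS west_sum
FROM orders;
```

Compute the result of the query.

1941

order_id=9: ✓ → 363
order_id=10: ✗
order_id=11: ✓ → 585
order_id=12: ✗
order_id=13: ✓ → 140
order_id=14: ✗
order_id=15: ✓ → 323
order_id=16: ✗
order_id=17: ✓ → 530
west_sum = 363 + 585 + 140 + 323 + 530 = 1941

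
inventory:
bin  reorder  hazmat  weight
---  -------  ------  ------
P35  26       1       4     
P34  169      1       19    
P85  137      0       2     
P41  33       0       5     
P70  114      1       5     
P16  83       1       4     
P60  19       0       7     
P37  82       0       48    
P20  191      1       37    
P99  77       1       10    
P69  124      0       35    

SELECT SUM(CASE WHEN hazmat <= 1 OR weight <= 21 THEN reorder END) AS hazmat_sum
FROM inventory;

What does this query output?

1055

bin=P35: ✓ → 26
bin=P34: ✓ → 169
bin=P85: ✓ → 137
bin=P41: ✓ → 33
bin=P70: ✓ → 114
bin=P16: ✓ → 83
bin=P60: ✓ → 19
bin=P37: ✓ → 82
bin=P20: ✓ → 191
bin=P99: ✓ → 77
bin=P69: ✓ → 124
hazmat_sum = 26 + 169 + 137 + 33 + 114 + 83 + 19 + 82 + 191 + 77 + 124 = 1055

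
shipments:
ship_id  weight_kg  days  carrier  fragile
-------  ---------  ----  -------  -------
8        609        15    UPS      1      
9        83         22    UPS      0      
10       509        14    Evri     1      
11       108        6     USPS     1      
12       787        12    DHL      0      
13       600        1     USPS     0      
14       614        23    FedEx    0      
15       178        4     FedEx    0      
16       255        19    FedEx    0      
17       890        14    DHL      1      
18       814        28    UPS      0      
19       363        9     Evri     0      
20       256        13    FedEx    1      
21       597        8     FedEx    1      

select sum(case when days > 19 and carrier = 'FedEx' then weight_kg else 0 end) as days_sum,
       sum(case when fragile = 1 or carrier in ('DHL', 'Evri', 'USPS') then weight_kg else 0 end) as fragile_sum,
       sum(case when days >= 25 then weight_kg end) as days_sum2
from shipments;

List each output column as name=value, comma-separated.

[days_sum: days > 19 and carrier = 'FedEx']
ship_id=8: ✗
ship_id=9: ✗
ship_id=10: ✗
ship_id=11: ✗
ship_id=12: ✗
ship_id=13: ✗
ship_id=14: ✓ → 614
ship_id=15: ✗
ship_id=16: ✗
ship_id=17: ✗
ship_id=18: ✗
ship_id=19: ✗
ship_id=20: ✗
ship_id=21: ✗
days_sum = 614
—
[fragile_sum: fragile = 1 or carrier in ('DHL', 'Evri', 'USPS')]
ship_id=8: ✓ → 609
ship_id=9: ✗
ship_id=10: ✓ → 509
ship_id=11: ✓ → 108
ship_id=12: ✓ → 787
ship_id=13: ✓ → 600
ship_id=14: ✗
ship_id=15: ✗
ship_id=16: ✗
ship_id=17: ✓ → 890
ship_id=18: ✗
ship_id=19: ✓ → 363
ship_id=20: ✓ → 256
ship_id=21: ✓ → 597
fragile_sum = 609 + 509 + 108 + 787 + 600 + 890 + 363 + 256 + 597 = 4719
—
[days_sum2: days >= 25]
ship_id=8: ✗
ship_id=9: ✗
ship_id=10: ✗
ship_id=11: ✗
ship_id=12: ✗
ship_id=13: ✗
ship_id=14: ✗
ship_id=15: ✗
ship_id=16: ✗
ship_id=17: ✗
ship_id=18: ✓ → 814
ship_id=19: ✗
ship_id=20: ✗
ship_id=21: ✗
days_sum2 = 814

days_sum=614, fragile_sum=4719, days_sum2=814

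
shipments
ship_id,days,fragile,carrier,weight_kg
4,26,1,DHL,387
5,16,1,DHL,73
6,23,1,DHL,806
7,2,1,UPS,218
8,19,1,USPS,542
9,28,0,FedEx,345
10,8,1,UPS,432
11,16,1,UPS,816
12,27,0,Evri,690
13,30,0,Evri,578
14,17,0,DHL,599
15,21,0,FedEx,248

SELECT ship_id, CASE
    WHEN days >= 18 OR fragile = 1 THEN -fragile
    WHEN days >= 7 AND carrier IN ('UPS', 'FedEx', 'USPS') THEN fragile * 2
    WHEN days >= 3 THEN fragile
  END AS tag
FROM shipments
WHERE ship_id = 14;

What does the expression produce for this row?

0

ship_id = 14: days=17, fragile=0, carrier=DHL, weight_kg=599.
days >= 18 OR fragile = 1 → false
days >= 7 AND carrier IN ('UPS', 'FedEx', 'USPS') → false
days >= 3 → true → 0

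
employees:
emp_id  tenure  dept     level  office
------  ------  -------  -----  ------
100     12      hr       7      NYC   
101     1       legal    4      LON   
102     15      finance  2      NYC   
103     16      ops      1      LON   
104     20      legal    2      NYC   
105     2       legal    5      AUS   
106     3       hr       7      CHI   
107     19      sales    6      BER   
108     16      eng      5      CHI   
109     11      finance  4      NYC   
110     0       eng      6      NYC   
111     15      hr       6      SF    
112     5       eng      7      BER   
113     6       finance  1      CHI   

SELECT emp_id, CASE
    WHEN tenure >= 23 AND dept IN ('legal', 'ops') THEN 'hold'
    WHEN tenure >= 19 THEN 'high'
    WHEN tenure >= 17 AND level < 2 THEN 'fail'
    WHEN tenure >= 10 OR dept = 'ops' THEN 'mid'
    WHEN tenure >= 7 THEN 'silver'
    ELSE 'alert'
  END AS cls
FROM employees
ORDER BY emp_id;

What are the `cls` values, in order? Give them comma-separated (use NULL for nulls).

mid, alert, mid, mid, high, alert, alert, high, mid, mid, alert, mid, alert, alert

emp_id=100: tenure >= 10 OR dept = 'ops' → mid
emp_id=101: ELSE → alert
emp_id=102: tenure >= 10 OR dept = 'ops' → mid
emp_id=103: tenure >= 10 OR dept = 'ops' → mid
emp_id=104: tenure >= 19 → high
emp_id=105: ELSE → alert
emp_id=106: ELSE → alert
emp_id=107: tenure >= 19 → high
emp_id=108: tenure >= 10 OR dept = 'ops' → mid
emp_id=109: tenure >= 10 OR dept = 'ops' → mid
emp_id=110: ELSE → alert
emp_id=111: tenure >= 10 OR dept = 'ops' → mid
emp_id=112: ELSE → alert
emp_id=113: ELSE → alert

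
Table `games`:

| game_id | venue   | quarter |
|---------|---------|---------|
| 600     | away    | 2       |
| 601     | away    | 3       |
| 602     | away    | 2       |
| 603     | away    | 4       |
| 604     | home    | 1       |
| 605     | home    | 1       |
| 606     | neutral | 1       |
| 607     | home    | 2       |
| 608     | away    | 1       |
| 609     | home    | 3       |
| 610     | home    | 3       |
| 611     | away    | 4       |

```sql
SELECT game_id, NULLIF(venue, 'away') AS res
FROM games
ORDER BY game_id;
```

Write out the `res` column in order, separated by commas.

NULL, NULL, NULL, NULL, home, home, neutral, home, NULL, home, home, NULL

game_id=600: venue=away vs away: equal → NULL
game_id=601: venue=away vs away: equal → NULL
game_id=602: venue=away vs away: equal → NULL
game_id=603: venue=away vs away: equal → NULL
game_id=604: venue=home vs away: differ → home
game_id=605: venue=home vs away: differ → home
game_id=606: venue=neutral vs away: differ → neutral
game_id=607: venue=home vs away: differ → home
game_id=608: venue=away vs away: equal → NULL
game_id=609: venue=home vs away: differ → home
game_id=610: venue=home vs away: differ → home
game_id=611: venue=away vs away: equal → NULL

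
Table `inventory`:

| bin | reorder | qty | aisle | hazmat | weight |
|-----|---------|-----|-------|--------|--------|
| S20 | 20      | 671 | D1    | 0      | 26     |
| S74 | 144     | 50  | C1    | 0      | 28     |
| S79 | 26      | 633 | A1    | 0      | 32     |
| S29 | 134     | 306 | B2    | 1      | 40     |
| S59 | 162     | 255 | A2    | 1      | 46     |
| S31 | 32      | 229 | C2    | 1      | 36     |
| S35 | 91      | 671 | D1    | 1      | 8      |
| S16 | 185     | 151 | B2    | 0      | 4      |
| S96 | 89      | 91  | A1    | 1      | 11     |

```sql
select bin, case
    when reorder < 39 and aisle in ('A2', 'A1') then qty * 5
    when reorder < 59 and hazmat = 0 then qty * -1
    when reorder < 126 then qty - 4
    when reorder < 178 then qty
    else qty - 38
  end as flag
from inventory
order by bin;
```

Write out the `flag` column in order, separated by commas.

113, -671, 306, 225, 667, 255, 50, 3165, 87

bin=S16: ELSE → 113
bin=S20: reorder < 59 and hazmat = 0 → -671
bin=S29: reorder < 178 → 306
bin=S31: reorder < 126 → 225
bin=S35: reorder < 126 → 667
bin=S59: reorder < 178 → 255
bin=S74: reorder < 178 → 50
bin=S79: reorder < 39 and aisle in ('A2', 'A1') → 3165
bin=S96: reorder < 126 → 87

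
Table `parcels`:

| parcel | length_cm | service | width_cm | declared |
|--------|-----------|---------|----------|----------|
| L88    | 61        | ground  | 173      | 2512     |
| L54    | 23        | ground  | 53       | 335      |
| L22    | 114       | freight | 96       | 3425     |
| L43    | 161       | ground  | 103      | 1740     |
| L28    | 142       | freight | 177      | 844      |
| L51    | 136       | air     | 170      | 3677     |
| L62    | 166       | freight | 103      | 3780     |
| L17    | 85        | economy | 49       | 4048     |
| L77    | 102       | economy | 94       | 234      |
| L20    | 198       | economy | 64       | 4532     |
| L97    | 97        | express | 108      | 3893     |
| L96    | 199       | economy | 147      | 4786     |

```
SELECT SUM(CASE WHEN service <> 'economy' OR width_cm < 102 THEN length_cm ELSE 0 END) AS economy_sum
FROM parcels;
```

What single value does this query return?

parcel=L88: ✓ → 61
parcel=L54: ✓ → 23
parcel=L22: ✓ → 114
parcel=L43: ✓ → 161
parcel=L28: ✓ → 142
parcel=L51: ✓ → 136
parcel=L62: ✓ → 166
parcel=L17: ✓ → 85
parcel=L77: ✓ → 102
parcel=L20: ✓ → 198
parcel=L97: ✓ → 97
parcel=L96: ✗
economy_sum = 61 + 23 + 114 + 161 + 142 + 136 + 166 + 85 + 102 + 198 + 97 = 1285

1285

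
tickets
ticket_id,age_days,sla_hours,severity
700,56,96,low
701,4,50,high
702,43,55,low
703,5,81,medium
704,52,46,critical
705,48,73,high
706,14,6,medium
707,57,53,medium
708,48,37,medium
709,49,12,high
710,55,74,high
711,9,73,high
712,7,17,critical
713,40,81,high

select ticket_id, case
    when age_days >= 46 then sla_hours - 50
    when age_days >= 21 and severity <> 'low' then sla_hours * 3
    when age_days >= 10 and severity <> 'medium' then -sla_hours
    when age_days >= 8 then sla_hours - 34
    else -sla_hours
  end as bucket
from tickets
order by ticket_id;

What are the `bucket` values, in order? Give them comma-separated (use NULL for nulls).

46, -50, -55, -81, -4, 23, -28, 3, -13, -38, 24, 39, -17, 243

ticket_id=700: age_days >= 46 → 46
ticket_id=701: ELSE → -50
ticket_id=702: age_days >= 10 and severity <> 'medium' → -55
ticket_id=703: ELSE → -81
ticket_id=704: age_days >= 46 → -4
ticket_id=705: age_days >= 46 → 23
ticket_id=706: age_days >= 8 → -28
ticket_id=707: age_days >= 46 → 3
ticket_id=708: age_days >= 46 → -13
ticket_id=709: age_days >= 46 → -38
ticket_id=710: age_days >= 46 → 24
ticket_id=711: age_days >= 8 → 39
ticket_id=712: ELSE → -17
ticket_id=713: age_days >= 21 and severity <> 'low' → 243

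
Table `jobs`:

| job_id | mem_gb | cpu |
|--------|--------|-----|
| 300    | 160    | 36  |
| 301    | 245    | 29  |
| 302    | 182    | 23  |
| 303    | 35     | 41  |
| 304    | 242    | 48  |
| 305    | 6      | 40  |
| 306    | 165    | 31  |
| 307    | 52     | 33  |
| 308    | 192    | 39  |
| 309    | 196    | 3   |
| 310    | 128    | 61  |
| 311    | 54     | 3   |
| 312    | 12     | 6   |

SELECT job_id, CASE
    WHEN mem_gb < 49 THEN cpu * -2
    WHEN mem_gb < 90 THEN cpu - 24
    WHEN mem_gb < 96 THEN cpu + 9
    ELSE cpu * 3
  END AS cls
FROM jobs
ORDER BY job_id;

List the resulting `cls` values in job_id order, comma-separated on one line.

108, 87, 69, -82, 144, -80, 93, 9, 117, 9, 183, -21, -12

job_id=300: ELSE → 108
job_id=301: ELSE → 87
job_id=302: ELSE → 69
job_id=303: mem_gb < 49 → -82
job_id=304: ELSE → 144
job_id=305: mem_gb < 49 → -80
job_id=306: ELSE → 93
job_id=307: mem_gb < 90 → 9
job_id=308: ELSE → 117
job_id=309: ELSE → 9
job_id=310: ELSE → 183
job_id=311: mem_gb < 90 → -21
job_id=312: mem_gb < 49 → -12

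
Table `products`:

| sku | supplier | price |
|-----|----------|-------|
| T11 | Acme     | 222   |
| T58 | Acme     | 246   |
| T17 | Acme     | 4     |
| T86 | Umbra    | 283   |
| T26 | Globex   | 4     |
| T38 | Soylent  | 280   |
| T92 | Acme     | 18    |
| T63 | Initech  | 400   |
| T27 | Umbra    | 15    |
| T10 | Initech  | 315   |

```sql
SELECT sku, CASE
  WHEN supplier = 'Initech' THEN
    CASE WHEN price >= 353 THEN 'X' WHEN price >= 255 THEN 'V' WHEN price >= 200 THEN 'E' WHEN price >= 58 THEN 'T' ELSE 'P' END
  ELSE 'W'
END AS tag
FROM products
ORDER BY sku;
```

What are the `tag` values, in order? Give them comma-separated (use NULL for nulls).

V, W, W, W, W, W, W, X, W, W

sku=T10: supplier='Initech' → inner[price >= 255] → V
sku=T11: supplier='Acme' → outer ELSE → W
sku=T17: supplier='Acme' → outer ELSE → W
sku=T26: supplier='Globex' → outer ELSE → W
sku=T27: supplier='Umbra' → outer ELSE → W
sku=T38: supplier='Soylent' → outer ELSE → W
sku=T58: supplier='Acme' → outer ELSE → W
sku=T63: supplier='Initech' → inner[price >= 353] → X
sku=T86: supplier='Umbra' → outer ELSE → W
sku=T92: supplier='Acme' → outer ELSE → W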